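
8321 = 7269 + 1052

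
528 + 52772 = 53300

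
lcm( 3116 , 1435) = 109060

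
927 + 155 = 1082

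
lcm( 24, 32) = 96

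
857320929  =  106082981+751237948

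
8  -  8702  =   - 8694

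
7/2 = 3 + 1/2 = 3.50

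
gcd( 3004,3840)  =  4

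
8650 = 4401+4249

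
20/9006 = 10/4503 = 0.00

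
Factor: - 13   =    -  13^1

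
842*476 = 400792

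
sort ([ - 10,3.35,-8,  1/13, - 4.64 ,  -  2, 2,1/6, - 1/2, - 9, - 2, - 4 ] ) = [ -10, - 9, - 8, - 4.64,- 4, - 2, - 2, - 1/2,1/13 , 1/6, 2, 3.35] 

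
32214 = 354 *91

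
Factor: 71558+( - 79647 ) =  - 8089^1=-  8089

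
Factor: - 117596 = -2^2 * 29399^1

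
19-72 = -53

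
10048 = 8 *1256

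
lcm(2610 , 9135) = 18270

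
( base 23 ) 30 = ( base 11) 63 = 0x45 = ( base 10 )69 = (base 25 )2j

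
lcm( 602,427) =36722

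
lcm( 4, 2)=4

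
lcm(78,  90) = 1170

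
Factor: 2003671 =17^1*43^1*2741^1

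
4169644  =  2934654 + 1234990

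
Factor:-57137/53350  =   - 2^( - 1 )*5^( - 2)*11^( - 1) * 17^1*97^(-1 ) * 3361^1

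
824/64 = 12 +7/8 = 12.88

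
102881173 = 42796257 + 60084916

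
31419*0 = 0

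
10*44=440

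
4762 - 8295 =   -  3533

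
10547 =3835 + 6712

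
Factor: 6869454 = 2^1*3^1*61^1 * 137^2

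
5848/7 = 5848/7 = 835.43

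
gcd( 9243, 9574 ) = 1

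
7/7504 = 1/1072 = 0.00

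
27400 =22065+5335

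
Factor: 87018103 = 47^1*53^1*181^1*193^1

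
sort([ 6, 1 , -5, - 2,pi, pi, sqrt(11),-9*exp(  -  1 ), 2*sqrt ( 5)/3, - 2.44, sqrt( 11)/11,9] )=[ -5, - 9* exp(- 1),-2.44, - 2,sqrt(11)/11,1,  2*sqrt(5)/3, pi, pi, sqrt( 11),6, 9 ]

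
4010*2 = 8020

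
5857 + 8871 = 14728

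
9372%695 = 337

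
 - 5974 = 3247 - 9221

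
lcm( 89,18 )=1602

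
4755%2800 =1955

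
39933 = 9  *4437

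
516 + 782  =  1298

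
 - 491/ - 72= 6 + 59/72 = 6.82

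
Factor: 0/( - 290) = 0 = 0^1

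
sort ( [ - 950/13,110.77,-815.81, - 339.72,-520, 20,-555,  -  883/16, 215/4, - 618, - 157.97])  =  [ - 815.81,-618, - 555,-520, - 339.72 , -157.97, -950/13, - 883/16, 20, 215/4,110.77 ] 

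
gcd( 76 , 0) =76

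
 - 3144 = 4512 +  - 7656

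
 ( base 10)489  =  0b111101001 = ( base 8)751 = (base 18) 193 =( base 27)i3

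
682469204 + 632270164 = 1314739368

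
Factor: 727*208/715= 11632/55 = 2^4*5^(- 1)*11^( - 1 ) *727^1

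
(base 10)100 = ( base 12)84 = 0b1100100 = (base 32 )34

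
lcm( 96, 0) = 0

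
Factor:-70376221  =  -409^1 * 172069^1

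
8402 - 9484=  - 1082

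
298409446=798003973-499594527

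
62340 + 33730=96070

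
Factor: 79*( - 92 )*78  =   -2^3*3^1*13^1*23^1*79^1 = -  566904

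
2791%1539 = 1252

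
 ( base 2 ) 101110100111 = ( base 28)3mf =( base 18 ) 93D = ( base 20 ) 793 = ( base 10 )2983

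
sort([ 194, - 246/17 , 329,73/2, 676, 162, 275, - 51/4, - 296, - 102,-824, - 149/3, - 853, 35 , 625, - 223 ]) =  [-853, -824 ,- 296, - 223, - 102, - 149/3,  -  246/17, - 51/4,35 , 73/2,  162, 194,275,329 , 625 , 676 ]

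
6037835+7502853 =13540688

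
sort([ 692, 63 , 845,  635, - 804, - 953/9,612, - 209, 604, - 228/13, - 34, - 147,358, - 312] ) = [ - 804, - 312,-209, - 147, - 953/9, - 34 , - 228/13, 63,  358,604,  612,635,692, 845]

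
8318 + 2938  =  11256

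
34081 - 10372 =23709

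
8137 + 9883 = 18020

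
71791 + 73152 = 144943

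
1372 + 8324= 9696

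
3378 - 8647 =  - 5269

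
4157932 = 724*5743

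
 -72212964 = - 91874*786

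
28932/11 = 28932/11 = 2630.18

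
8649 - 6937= 1712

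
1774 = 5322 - 3548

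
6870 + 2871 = 9741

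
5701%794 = 143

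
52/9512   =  13/2378 = 0.01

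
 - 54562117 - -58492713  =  3930596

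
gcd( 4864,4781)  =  1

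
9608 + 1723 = 11331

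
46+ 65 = 111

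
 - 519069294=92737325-611806619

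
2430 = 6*405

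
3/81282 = 1/27094= 0.00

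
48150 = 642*75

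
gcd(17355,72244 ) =1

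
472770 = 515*918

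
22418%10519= 1380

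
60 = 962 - 902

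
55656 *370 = 20592720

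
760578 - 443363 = 317215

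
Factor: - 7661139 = -3^1*23^1*111031^1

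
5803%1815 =358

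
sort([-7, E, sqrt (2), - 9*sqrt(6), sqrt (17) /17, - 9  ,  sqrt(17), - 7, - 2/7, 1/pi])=[ - 9*sqrt( 6), - 9,-7 , - 7 , - 2/7 , sqrt(17)/17,  1/pi, sqrt(2), E, sqrt(17)]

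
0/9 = 0 =0.00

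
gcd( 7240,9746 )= 2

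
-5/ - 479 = 5/479 =0.01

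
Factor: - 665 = - 5^1*7^1*19^1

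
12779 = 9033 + 3746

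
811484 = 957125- 145641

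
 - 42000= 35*(-1200) 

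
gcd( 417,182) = 1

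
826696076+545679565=1372375641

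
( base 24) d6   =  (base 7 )633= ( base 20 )FI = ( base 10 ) 318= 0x13e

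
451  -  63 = 388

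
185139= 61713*3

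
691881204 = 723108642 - 31227438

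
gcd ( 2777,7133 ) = 1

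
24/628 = 6/157=   0.04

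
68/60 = 1 + 2/15 = 1.13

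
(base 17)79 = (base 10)128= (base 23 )5d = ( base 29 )4c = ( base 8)200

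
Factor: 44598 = 2^1*3^1*7433^1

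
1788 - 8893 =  - 7105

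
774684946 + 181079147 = 955764093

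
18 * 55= 990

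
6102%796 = 530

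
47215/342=138 + 1/18 = 138.06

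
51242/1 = 51242=   51242.00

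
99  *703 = 69597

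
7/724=7/724 = 0.01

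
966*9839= 9504474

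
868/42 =62/3  =  20.67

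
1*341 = 341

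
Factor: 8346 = 2^1*3^1* 13^1*107^1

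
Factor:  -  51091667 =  - 11^1*4644697^1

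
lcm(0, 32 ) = 0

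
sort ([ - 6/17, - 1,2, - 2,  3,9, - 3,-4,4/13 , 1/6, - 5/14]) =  [-4,-3, - 2, - 1 , - 5/14, - 6/17,1/6,  4/13, 2,  3, 9 ]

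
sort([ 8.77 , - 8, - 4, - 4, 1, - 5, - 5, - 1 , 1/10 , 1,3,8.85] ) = [ - 8, - 5, - 5 , - 4, - 4, - 1,1/10, 1 , 1, 3,8.77,8.85] 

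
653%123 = 38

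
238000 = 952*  250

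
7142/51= 7142/51  =  140.04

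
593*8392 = 4976456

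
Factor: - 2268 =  - 2^2*3^4*7^1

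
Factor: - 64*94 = -6016  =  -2^7*47^1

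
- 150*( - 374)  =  56100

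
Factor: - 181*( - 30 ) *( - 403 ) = - 2^1 * 3^1*5^1*13^1*31^1*181^1 = - 2188290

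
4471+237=4708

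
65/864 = 65/864 = 0.08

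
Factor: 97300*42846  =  2^3*3^1*5^2*7^1*37^1 * 139^1 * 193^1  =  4168915800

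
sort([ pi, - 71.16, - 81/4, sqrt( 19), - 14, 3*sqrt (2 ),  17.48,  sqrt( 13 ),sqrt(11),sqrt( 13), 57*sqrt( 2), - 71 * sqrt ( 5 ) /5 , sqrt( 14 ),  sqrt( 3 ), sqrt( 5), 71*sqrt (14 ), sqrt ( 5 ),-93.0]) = [ - 93.0, - 71.16, - 71*sqrt(  5 ) /5,-81/4,- 14, sqrt(3 ), sqrt(5 ), sqrt (5 ), pi, sqrt (11),sqrt(13), sqrt(13), sqrt( 14 ),  3 * sqrt(2 ), sqrt( 19 ),17.48,  57 *sqrt( 2 ),71*sqrt( 14)] 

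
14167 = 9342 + 4825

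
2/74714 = 1/37357  =  0.00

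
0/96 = 0 = 0.00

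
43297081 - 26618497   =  16678584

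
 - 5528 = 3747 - 9275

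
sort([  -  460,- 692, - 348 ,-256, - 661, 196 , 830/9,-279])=[- 692, - 661, - 460, - 348,- 279, - 256, 830/9, 196]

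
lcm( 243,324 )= 972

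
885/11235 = 59/749 = 0.08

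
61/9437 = 61/9437=0.01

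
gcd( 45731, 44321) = 47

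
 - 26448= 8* ( - 3306) 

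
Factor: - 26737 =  - 26737^1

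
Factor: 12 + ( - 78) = - 2^1*3^1*11^1= - 66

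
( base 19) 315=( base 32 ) 12j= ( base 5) 13412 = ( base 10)1107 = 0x453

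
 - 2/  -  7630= 1/3815= 0.00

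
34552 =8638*4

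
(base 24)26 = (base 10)54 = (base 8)66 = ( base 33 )1l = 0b110110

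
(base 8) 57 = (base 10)47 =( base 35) 1C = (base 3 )1202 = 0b101111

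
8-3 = 5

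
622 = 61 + 561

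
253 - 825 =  - 572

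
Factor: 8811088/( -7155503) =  -2^4* 11^1 * 13^1 *3851^1*7155503^( - 1)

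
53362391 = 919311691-865949300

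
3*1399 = 4197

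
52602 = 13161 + 39441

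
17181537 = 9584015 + 7597522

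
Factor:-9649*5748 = -2^2 * 3^1*479^1 * 9649^1 = - 55462452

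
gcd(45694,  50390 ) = 2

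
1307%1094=213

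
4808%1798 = 1212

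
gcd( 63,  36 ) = 9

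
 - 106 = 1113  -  1219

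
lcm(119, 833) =833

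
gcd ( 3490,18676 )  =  2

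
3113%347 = 337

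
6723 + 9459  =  16182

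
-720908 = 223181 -944089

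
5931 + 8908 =14839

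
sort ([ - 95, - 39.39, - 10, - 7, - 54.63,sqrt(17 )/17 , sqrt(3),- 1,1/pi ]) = [ - 95,-54.63, - 39.39 , - 10 , - 7 , - 1, sqrt( 17)/17, 1/pi , sqrt( 3)] 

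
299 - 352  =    -  53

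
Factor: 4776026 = 2^1*2388013^1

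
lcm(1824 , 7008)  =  133152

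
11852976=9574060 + 2278916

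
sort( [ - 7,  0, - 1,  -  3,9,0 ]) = [ - 7,-3, - 1, 0, 0, 9] 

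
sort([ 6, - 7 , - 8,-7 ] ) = [ - 8,-7, - 7, 6]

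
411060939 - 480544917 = - 69483978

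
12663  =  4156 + 8507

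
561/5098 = 561/5098=0.11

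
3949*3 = 11847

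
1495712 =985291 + 510421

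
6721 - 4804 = 1917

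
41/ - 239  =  -41/239= -0.17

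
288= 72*4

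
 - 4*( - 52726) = 210904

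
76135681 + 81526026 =157661707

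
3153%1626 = 1527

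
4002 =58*69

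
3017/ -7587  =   - 3017/7587 = - 0.40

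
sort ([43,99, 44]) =[ 43,44,99 ] 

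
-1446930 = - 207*6990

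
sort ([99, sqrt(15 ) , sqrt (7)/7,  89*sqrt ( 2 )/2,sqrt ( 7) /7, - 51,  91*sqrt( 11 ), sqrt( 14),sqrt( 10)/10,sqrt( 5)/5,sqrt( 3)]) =[-51,sqrt(10 ) /10, sqrt(7)/7,sqrt( 7)/7,sqrt( 5 )/5, sqrt(3), sqrt( 14), sqrt( 15 ),89*sqrt(2)/2,99,91*sqrt(11) ] 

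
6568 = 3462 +3106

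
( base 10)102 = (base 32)36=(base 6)250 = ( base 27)3l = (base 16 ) 66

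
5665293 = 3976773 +1688520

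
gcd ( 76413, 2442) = 3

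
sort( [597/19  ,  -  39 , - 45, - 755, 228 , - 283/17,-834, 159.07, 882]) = [-834, - 755,-45,-39,  -  283/17, 597/19  ,  159.07, 228,882 ]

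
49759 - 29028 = 20731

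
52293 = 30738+21555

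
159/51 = 3+2/17  =  3.12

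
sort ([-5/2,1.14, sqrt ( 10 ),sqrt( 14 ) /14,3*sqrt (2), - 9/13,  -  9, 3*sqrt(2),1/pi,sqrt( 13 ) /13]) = [ - 9,-5/2, - 9/13,sqrt( 14)/14,sqrt( 13 ) /13,1/pi,1.14 , sqrt(10), 3*  sqrt( 2 ), 3 *sqrt ( 2)]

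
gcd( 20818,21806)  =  2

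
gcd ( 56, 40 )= 8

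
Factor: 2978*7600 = 22632800 = 2^5*5^2*19^1*1489^1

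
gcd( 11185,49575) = 5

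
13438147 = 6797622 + 6640525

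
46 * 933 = 42918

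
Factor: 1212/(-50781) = - 404/16927  =  - 2^2*101^1 * 16927^( - 1 )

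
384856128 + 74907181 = 459763309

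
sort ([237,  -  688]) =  [-688,237]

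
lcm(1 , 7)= 7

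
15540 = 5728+9812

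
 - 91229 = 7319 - 98548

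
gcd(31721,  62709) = 1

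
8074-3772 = 4302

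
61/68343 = 61/68343 = 0.00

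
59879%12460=10039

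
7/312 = 7/312= 0.02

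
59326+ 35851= 95177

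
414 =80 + 334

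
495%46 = 35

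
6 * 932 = 5592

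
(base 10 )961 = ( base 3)1022121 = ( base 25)1DB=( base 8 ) 1701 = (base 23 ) 1II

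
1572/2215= 1572/2215 = 0.71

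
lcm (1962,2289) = 13734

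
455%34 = 13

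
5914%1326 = 610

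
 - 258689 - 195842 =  - 454531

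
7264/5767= 7264/5767=1.26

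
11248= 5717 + 5531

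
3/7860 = 1/2620 = 0.00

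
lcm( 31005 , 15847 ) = 713115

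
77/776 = 77/776= 0.10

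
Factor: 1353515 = 5^1 *421^1*643^1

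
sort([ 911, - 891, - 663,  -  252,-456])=[ - 891, - 663, - 456,-252,911]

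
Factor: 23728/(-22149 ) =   -  2^4*3^(-2 )*23^( - 1)*107^ ( -1 ) * 1483^1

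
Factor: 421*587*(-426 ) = -2^1*3^1*71^1*421^1*587^1  =  - 105276102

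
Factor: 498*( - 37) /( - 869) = 18426/869=2^1 * 3^1*11^( - 1)* 37^1*79^( - 1 )*83^1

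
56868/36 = 4739/3   =  1579.67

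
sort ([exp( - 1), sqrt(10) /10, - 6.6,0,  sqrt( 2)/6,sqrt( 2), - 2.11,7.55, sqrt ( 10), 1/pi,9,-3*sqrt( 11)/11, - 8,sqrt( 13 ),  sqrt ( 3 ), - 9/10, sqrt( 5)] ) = [-8,-6.6, - 2.11 ,- 3*sqrt( 11)/11, - 9/10,0,sqrt (2)/6, sqrt( 10 )/10,1/pi, exp( - 1 ), sqrt (2), sqrt( 3), sqrt( 5),sqrt( 10),sqrt( 13), 7.55, 9]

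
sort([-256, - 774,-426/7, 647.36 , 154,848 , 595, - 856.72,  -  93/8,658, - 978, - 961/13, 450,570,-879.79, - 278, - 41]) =[ - 978, - 879.79, -856.72, - 774, - 278,  -  256, - 961/13,-426/7, - 41, - 93/8,154,450, 570, 595, 647.36, 658,848] 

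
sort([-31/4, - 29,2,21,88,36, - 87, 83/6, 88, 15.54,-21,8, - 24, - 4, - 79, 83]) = [-87,-79, - 29 , - 24,-21,- 31/4, - 4, 2,8,83/6,15.54,21,36,83,88,88] 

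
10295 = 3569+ 6726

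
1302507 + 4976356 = 6278863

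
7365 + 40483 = 47848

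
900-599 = 301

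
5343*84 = 448812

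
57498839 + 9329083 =66827922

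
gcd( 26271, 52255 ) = 7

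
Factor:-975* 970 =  - 2^1*3^1*5^3*13^1*97^1= - 945750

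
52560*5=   262800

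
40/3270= 4/327= 0.01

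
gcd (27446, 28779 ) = 1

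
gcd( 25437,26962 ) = 61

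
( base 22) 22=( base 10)46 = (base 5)141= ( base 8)56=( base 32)1e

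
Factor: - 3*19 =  - 57 = - 3^1*19^1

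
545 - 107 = 438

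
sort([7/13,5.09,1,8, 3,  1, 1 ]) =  [7/13, 1,1, 1, 3,5.09, 8]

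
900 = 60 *15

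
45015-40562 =4453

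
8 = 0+8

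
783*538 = 421254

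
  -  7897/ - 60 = 131+37/60 = 131.62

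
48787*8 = 390296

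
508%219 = 70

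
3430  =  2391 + 1039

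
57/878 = 57/878 = 0.06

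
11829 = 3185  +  8644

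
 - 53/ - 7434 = 53/7434 = 0.01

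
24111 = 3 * 8037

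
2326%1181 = 1145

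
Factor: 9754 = 2^1*4877^1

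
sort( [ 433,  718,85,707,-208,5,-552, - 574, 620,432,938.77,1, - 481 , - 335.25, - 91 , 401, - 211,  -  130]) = [-574,  -  552,-481, - 335.25 ,-211, - 208, - 130, - 91,1,5, 85,401,432 , 433, 620,707,718,938.77 ]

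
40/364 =10/91 = 0.11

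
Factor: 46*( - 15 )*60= - 2^3*3^2 * 5^2*23^1 = - 41400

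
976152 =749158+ 226994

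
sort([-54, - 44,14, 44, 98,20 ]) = [ - 54, - 44, 14,20,  44,98]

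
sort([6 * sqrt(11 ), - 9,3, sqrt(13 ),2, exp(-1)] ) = [ - 9, exp( - 1),2,3,sqrt( 13 ), 6* sqrt( 11) ] 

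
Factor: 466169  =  11^1 *42379^1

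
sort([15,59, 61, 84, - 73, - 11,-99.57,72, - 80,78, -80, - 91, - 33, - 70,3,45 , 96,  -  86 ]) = [ - 99.57, - 91, - 86, - 80, - 80, - 73, - 70 ,- 33,- 11,  3,  15, 45, 59 , 61, 72,  78,84,96 ]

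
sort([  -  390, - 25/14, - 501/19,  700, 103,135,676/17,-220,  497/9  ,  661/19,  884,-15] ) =[ - 390,-220 , -501/19, - 15, - 25/14,661/19, 676/17, 497/9, 103,135,700, 884]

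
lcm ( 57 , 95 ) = 285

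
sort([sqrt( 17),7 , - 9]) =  [ - 9,  sqrt( 17),7]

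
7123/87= 7123/87 = 81.87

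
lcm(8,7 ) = 56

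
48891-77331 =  - 28440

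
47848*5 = 239240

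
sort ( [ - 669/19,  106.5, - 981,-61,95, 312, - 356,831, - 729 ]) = [-981,-729,-356, - 61,-669/19 , 95, 106.5, 312, 831 ] 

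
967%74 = 5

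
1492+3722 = 5214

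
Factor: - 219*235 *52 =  - 2^2*3^1 * 5^1*13^1*47^1*73^1 = - 2676180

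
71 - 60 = 11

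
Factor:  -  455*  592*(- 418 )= 2^5*5^1 *7^1 *11^1*13^1*19^1*37^1 = 112592480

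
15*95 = 1425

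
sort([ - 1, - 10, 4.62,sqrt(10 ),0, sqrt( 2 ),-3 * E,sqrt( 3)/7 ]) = [-10,-3 * E, - 1, 0, sqrt (3 )/7,sqrt( 2 ), sqrt ( 10),4.62] 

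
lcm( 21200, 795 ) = 63600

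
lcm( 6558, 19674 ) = 19674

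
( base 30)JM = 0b1001010000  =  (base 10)592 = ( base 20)19c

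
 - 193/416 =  - 1 + 223/416 = - 0.46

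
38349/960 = 12783/320= 39.95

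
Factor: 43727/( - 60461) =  - 73^1*103^(-1 )*587^ ( -1) * 599^1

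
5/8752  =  5/8752 = 0.00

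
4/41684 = 1/10421 = 0.00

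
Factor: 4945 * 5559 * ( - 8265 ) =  - 3^2*5^2 * 17^1*19^1*23^1  *  29^1*43^1*109^1 = - 227198692575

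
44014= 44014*1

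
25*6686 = 167150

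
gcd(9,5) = 1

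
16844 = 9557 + 7287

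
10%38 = 10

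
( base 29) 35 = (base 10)92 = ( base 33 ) 2q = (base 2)1011100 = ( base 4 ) 1130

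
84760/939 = 84760/939 = 90.27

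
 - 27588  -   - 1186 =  - 26402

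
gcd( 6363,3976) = 7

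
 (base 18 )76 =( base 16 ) 84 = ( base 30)4C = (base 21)66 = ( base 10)132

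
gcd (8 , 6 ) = 2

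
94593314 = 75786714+18806600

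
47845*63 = 3014235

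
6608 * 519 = 3429552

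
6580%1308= 40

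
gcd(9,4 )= 1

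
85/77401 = 5/4553 = 0.00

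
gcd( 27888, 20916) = 6972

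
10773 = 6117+4656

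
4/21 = 4/21= 0.19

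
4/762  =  2/381 = 0.01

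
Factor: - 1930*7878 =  - 15204540= -  2^2*3^1 * 5^1 *13^1 * 101^1 * 193^1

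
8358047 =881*9487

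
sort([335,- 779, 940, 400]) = [ - 779,335, 400, 940]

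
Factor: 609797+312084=29^1 * 83^1*383^1=921881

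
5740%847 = 658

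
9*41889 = 377001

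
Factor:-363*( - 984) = 2^3* 3^2*11^2*41^1  =  357192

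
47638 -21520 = 26118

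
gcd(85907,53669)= 1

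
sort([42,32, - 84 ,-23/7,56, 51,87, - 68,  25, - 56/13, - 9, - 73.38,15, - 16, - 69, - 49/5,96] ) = [ - 84, - 73.38, - 69,-68, - 16, -49/5, - 9, - 56/13, - 23/7,15, 25,  32, 42, 51,56 , 87, 96]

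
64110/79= 64110/79  =  811.52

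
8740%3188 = 2364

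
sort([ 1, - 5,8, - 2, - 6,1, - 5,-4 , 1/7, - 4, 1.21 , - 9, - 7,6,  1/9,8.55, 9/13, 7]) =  [ - 9, - 7, - 6, - 5,  -  5, - 4,- 4, - 2, 1/9,1/7, 9/13, 1,1, 1.21,6,7,8,8.55 ] 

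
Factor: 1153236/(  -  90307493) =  - 2^2*3^1 *7^1*13729^1*90307493^( - 1 )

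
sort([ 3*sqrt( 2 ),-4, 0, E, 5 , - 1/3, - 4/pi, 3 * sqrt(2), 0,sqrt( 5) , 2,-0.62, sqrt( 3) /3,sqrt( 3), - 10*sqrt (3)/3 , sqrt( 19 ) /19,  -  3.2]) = [ - 10*sqrt( 3)/3, - 4,- 3.2, - 4/pi , - 0.62, - 1/3, 0, 0, sqrt( 19)/19,sqrt( 3 )/3, sqrt( 3 ), 2, sqrt( 5), E, 3*sqrt(2), 3* sqrt( 2), 5]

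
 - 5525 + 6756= 1231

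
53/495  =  53/495= 0.11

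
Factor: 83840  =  2^7*5^1* 131^1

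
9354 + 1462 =10816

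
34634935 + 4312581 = 38947516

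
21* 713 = 14973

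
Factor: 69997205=5^1*13999441^1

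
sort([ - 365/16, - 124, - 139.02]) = [ - 139.02, - 124, - 365/16 ]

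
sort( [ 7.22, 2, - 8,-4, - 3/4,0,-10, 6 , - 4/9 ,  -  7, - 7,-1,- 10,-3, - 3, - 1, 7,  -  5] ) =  [  -  10,  -  10 , - 8, - 7, - 7, - 5,-4,-3, - 3, - 1,-1,-3/4,-4/9, 0 , 2,6 , 7, 7.22] 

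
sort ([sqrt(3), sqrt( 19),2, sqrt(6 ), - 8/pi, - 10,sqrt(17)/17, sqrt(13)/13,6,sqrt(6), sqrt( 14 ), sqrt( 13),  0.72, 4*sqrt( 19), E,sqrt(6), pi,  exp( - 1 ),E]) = [ -10, - 8/pi,sqrt(17) /17, sqrt( 13)/13, exp(- 1 ),0.72,  sqrt(3),  2,sqrt(6), sqrt( 6),sqrt( 6),E,E, pi,sqrt( 13) , sqrt(14), sqrt( 19),6 , 4 * sqrt( 19 )] 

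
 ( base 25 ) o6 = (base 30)K6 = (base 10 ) 606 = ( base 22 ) 15c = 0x25e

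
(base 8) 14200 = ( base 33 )5P2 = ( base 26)976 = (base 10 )6272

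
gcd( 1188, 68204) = 4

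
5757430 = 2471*2330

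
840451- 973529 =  - 133078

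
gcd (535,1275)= 5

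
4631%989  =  675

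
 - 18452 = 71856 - 90308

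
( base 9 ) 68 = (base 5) 222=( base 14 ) 46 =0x3e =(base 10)62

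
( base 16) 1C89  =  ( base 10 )7305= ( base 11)5541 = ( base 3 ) 101000120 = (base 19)1149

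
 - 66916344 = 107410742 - 174327086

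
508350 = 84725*6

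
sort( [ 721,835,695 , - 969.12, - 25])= [ - 969.12, - 25,695,721, 835]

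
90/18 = 5 = 5.00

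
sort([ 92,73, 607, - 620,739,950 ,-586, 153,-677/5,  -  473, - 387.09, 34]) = [ - 620 , - 586, - 473, - 387.09, - 677/5,34  ,  73,  92 , 153,607,739, 950] 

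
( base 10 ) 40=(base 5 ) 130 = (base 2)101000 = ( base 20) 20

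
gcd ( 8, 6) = 2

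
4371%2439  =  1932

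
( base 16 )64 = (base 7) 202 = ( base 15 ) 6a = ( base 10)100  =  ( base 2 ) 1100100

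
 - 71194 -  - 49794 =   -  21400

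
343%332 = 11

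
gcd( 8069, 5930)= 1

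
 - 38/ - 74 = 19/37  =  0.51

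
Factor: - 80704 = - 2^6*13^1*97^1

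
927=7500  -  6573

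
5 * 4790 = 23950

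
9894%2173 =1202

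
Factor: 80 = 2^4*5^1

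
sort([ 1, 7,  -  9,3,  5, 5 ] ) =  [ - 9, 1,3 , 5, 5, 7]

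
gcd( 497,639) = 71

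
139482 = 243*574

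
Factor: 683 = 683^1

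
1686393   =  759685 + 926708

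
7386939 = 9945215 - 2558276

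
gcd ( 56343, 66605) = 7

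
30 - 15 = 15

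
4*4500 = 18000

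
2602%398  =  214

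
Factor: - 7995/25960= - 1599/5192 = -2^( - 3)*3^1*11^( - 1)*13^1*41^1*59^( - 1) 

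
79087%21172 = 15571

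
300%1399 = 300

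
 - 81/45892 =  - 1 + 45811/45892 = - 0.00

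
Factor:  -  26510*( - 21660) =2^3 * 3^1 * 5^2*11^1*19^2*241^1 = 574206600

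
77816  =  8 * 9727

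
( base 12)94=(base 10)112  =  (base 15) 77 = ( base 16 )70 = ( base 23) 4k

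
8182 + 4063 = 12245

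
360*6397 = 2302920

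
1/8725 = 1/8725 = 0.00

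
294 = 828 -534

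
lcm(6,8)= 24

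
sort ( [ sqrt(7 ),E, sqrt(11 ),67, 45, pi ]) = [sqrt(7 ), E, pi,sqrt( 11),  45, 67 ]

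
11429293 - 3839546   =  7589747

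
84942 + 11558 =96500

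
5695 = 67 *85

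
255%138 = 117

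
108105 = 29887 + 78218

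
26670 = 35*762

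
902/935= 82/85 = 0.96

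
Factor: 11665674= 2^1*3^3*349^1*619^1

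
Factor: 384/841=2^7*3^1*29^( - 2) 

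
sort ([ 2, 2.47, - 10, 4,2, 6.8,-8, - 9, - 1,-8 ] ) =[ -10, - 9,-8, - 8, - 1, 2, 2,2.47, 4, 6.8] 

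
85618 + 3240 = 88858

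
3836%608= 188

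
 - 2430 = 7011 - 9441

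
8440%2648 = 496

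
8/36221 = 8/36221 = 0.00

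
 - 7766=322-8088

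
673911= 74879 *9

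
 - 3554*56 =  - 199024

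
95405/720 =132+73/144 = 132.51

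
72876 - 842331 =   -  769455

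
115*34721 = 3992915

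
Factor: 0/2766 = 0^1 = 0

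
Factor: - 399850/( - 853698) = 3^(-1)*5^2*11^1*263^(-1)*541^(-1 )*727^1=199925/426849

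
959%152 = 47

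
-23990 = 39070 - 63060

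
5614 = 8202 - 2588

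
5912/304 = 739/38 = 19.45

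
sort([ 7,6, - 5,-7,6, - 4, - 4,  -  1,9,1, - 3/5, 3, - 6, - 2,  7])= [ - 7,-6, - 5,  -  4, - 4, - 2, - 1, - 3/5,1,3, 6,6, 7,7, 9 ]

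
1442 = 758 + 684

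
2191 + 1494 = 3685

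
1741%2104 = 1741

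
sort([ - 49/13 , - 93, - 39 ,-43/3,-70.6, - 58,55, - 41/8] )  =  [ -93, - 70.6, - 58 , - 39,-43/3 , - 41/8, -49/13, 55]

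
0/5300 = 0 = 0.00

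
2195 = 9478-7283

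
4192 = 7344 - 3152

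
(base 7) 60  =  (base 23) 1j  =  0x2A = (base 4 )222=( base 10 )42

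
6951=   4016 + 2935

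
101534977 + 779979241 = 881514218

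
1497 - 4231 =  - 2734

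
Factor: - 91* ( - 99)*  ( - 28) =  - 252252 = -2^2 *3^2*7^2*11^1 * 13^1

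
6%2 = 0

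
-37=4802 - 4839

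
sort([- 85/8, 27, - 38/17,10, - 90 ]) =[ -90, - 85/8, - 38/17, 10,27 ] 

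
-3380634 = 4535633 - 7916267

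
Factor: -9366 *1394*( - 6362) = 83063569848 =2^3*3^1 * 7^1*17^1*41^1*223^1*3181^1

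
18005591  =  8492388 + 9513203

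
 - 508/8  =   - 127/2 =- 63.50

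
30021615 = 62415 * 481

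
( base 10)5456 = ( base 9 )7432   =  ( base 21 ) c7h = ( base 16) 1550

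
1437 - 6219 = -4782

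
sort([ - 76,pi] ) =[-76, pi] 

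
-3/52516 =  - 3/52516 = - 0.00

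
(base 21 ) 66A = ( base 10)2782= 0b101011011110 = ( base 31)2RN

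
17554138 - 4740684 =12813454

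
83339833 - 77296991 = 6042842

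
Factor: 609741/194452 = 2^ ( - 2 )*3^3 * 11^1*173^( - 1 ) * 281^( - 1)*2053^1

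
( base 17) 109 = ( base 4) 10222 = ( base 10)298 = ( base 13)19c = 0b100101010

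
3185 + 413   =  3598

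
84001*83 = 6972083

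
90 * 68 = 6120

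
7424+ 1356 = 8780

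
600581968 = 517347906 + 83234062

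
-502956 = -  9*55884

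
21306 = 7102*3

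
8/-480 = -1/60=-0.02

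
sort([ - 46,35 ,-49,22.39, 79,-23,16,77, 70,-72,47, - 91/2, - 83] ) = [ - 83, - 72, - 49, - 46, - 91/2,  -  23,16, 22.39,  35, 47,70, 77,79]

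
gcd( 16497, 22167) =27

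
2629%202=3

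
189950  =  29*6550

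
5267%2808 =2459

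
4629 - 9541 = -4912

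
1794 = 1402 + 392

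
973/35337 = 973/35337 = 0.03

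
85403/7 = 12200+3/7 = 12200.43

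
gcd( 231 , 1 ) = 1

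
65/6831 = 65/6831 = 0.01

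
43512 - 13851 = 29661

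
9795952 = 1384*7078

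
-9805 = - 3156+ -6649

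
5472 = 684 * 8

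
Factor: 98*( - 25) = -2^1*5^2*7^2 = - 2450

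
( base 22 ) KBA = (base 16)26CC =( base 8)23314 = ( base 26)ei0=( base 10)9932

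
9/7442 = 9/7442 = 0.00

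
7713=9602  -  1889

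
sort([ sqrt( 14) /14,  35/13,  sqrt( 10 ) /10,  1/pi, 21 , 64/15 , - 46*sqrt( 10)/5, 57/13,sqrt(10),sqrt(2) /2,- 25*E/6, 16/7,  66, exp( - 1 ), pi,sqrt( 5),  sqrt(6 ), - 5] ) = [ - 46*sqrt( 10)/5, - 25 * E/6, - 5,sqrt ( 14)/14,sqrt( 10) /10, 1/pi, exp(-1), sqrt(2)/2,sqrt( 5), 16/7, sqrt(6),  35/13, pi,sqrt(10),64/15,  57/13,21 , 66 ]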